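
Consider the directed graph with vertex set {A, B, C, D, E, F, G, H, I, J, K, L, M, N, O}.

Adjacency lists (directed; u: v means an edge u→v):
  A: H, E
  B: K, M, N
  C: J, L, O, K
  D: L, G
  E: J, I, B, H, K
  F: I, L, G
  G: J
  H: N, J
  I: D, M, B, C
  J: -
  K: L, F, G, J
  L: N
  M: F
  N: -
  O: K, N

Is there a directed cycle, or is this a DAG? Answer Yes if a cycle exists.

Yes

DFS with white/gray/black marking, starting from F:
F gray
  I gray
    D gray
      L gray
        N gray
        N black
      L black
      G gray
        J gray
        J black
      G black
    D black
    M gray
      M→F: F is gray → back edge
Back edge found, so a cycle exists: F → I → M → F.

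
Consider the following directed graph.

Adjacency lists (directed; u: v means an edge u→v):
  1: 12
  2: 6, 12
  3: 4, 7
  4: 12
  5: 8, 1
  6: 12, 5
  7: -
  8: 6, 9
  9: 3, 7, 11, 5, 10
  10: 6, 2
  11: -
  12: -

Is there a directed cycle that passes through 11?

No

11 lies on a cycle iff there is a path from 11 back to itself.
Exploring from 11, it never reaches itself; equivalently, its strongly connected component is a singleton.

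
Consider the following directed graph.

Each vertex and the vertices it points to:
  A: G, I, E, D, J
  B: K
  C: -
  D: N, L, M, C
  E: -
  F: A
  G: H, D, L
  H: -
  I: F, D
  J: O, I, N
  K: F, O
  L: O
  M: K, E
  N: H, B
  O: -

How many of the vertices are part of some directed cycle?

A vertex is on a directed cycle iff it belongs to a strongly connected component of size ≥ 2 (or has a self-loop).
The vertices on cycles are {A, B, D, F, G, I, J, K, M, N} — 10 in total.

10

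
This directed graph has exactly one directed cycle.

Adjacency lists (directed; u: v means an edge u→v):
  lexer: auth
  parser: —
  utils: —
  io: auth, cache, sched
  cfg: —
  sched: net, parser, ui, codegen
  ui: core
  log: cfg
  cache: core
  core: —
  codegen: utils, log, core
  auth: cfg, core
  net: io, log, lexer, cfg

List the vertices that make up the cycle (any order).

DFS with gray/black marking from sched:
sched gray
  net gray
    io gray
      auth gray
        cfg gray
        cfg black
        core gray
        core black
      auth black
      cache gray
        cache→core: core black — skip
      cache black
      io→sched: sched is gray → back edge
Back edge closes the cycle sched → net → io → sched; its vertices are {io, net, sched}.

io, net, sched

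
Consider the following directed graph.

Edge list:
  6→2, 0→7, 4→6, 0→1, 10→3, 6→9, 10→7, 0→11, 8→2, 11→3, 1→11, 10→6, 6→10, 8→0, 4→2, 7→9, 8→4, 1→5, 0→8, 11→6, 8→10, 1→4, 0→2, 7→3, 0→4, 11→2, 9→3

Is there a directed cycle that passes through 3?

No

3 lies on a cycle iff there is a path from 3 back to itself.
Exploring from 3, it never reaches itself; equivalently, its strongly connected component is a singleton.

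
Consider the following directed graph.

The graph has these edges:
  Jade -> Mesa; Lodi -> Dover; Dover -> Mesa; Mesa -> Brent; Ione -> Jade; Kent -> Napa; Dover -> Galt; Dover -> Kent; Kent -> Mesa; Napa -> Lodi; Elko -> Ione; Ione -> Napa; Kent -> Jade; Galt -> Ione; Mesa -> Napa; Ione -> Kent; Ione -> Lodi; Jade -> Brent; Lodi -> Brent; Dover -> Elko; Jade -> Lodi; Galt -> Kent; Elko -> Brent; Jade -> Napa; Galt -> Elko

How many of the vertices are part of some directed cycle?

9

A vertex is on a directed cycle iff it belongs to a strongly connected component of size ≥ 2 (or has a self-loop).
The vertices on cycles are {Elko, Galt, Ione, Jade, Kent, Lodi, Mesa, Napa, Dover} — 9 in total.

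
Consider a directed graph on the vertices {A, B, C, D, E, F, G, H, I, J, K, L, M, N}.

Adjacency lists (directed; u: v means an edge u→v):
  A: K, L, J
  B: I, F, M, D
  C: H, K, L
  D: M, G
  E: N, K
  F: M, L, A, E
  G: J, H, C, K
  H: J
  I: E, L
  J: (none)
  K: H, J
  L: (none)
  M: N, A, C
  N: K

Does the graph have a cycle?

DFS with white/gray/black marking, starting from B:
B gray
  I gray
    E gray
      N gray
        K gray
          H gray
            J gray
            J black
          H black
          K→J: J black — skip
        K black
      N black
      E→K: K black — skip
    E black
    L gray
    L black
  I black
  F gray
    M gray
      M→N: N black — skip
      A gray
        A→K: K black — skip
        A→L: L black — skip
        A→J: J black — skip
      A black
      C gray
        C→H: H black — skip
        C→K: K black — skip
        C→L: L black — skip
      C black
    M black
    F→L: L black — skip
    F→A: A black — skip
    F→E: E black — skip
  F black
  B→M: M black — skip
  D gray
    D→M: M black — skip
    G gray
      G→J: J black — skip
      G→H: H black — skip
      G→C: C black — skip
      G→K: K black — skip
    G black
  D black
B black
Every edge goes to a white or black vertex — no back edge, so the graph is acyclic.

No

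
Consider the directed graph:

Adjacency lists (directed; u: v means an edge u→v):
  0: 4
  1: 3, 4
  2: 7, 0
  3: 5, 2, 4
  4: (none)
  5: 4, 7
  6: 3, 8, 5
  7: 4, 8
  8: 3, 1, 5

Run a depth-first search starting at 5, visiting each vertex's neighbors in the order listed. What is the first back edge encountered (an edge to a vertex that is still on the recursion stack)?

DFS from 5 (visiting each vertex's neighbors in the order listed); mark gray on enter, black on exit:
5 gray
  4 gray
  4 black
  7 gray
    7→4: 4 black — skip
    8 gray
      3 gray
        3→5: 5 is gray → back edge
First back edge: 3 → 5.

3->5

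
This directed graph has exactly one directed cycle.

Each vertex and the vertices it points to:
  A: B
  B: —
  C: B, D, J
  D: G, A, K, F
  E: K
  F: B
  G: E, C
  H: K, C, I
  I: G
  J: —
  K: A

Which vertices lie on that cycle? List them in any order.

C, D, G

DFS with gray/black marking from C:
C gray
  B gray
  B black
  D gray
    G gray
      E gray
        K gray
          A gray
            A→B: B black — skip
          A black
        K black
      E black
      G→C: C is gray → back edge
Back edge closes the cycle C → D → G → C; its vertices are {C, D, G}.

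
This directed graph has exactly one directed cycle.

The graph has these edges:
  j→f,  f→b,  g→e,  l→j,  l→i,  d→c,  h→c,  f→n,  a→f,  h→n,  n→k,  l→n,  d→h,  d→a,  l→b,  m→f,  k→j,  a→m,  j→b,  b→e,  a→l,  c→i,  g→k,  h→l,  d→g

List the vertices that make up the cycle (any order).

f, j, k, n

DFS with gray/black marking from n:
n gray
  k gray
    j gray
      b gray
        e gray
        e black
      b black
      f gray
        f→b: b black — skip
        f→n: n is gray → back edge
Back edge closes the cycle n → k → j → f → n; its vertices are {f, j, k, n}.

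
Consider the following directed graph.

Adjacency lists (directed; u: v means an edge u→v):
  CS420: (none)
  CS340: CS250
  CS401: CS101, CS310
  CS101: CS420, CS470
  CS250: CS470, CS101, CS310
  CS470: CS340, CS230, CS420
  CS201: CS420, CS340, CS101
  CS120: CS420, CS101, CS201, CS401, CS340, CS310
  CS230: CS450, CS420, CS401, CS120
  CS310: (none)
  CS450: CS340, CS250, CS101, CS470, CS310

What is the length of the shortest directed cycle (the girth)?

For each vertex v, BFS finds the shortest path from v back to v.
The shortest such closed walk is CS230 → CS450 → CS470 → CS230, length 3.

3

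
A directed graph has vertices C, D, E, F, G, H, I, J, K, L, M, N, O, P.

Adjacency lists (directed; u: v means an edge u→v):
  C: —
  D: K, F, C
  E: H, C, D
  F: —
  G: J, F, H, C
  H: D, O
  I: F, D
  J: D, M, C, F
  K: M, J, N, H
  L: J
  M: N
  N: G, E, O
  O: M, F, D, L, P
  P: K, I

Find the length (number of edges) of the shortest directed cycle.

3

For each vertex v, BFS finds the shortest path from v back to v.
The shortest such closed walk is K → J → D → K, length 3.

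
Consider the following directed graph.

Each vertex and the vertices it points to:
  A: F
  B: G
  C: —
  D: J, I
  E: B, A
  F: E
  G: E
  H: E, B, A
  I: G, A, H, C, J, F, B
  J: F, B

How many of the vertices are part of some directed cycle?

5

A vertex is on a directed cycle iff it belongs to a strongly connected component of size ≥ 2 (or has a self-loop).
The vertices on cycles are {A, B, E, F, G} — 5 in total.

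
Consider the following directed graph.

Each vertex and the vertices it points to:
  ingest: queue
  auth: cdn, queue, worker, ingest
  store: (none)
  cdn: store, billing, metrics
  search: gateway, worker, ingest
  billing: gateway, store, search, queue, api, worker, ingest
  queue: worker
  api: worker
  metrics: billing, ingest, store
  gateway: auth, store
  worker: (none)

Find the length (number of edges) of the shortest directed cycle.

4

For each vertex v, BFS finds the shortest path from v back to v.
The shortest such closed walk is auth → cdn → billing → gateway → auth, length 4.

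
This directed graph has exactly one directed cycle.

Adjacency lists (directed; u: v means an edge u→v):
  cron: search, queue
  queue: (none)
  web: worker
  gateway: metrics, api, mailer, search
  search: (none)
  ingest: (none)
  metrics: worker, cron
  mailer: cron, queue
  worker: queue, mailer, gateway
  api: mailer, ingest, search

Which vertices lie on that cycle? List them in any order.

DFS with gray/black marking from worker:
worker gray
  queue gray
  queue black
  mailer gray
    cron gray
      search gray
      search black
      cron→queue: queue black — skip
    cron black
    mailer→queue: queue black — skip
  mailer black
  gateway gray
    metrics gray
      metrics→worker: worker is gray → back edge
Back edge closes the cycle worker → gateway → metrics → worker; its vertices are {worker, gateway, metrics}.

worker, gateway, metrics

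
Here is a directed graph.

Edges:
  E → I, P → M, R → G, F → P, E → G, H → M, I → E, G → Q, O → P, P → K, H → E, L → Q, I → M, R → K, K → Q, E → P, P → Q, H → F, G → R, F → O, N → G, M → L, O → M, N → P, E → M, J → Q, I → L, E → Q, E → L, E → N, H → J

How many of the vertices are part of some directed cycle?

A vertex is on a directed cycle iff it belongs to a strongly connected component of size ≥ 2 (or has a self-loop).
The vertices on cycles are {E, G, I, R} — 4 in total.

4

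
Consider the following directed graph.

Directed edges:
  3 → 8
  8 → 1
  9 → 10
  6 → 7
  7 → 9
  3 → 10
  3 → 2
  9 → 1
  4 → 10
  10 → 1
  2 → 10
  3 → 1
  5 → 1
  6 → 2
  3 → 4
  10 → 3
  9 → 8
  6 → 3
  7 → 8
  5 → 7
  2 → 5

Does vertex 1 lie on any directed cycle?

No

1 lies on a cycle iff there is a path from 1 back to itself.
Exploring from 1, it never reaches itself; equivalently, its strongly connected component is a singleton.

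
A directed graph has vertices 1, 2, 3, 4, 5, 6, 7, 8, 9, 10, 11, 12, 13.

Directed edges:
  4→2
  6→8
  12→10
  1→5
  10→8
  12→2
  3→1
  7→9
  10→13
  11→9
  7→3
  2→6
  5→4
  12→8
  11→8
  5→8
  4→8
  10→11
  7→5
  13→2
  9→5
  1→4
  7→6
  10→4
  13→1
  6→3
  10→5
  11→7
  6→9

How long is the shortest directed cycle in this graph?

5

For each vertex v, BFS finds the shortest path from v back to v.
The shortest such closed walk is 3 → 1 → 4 → 2 → 6 → 3, length 5.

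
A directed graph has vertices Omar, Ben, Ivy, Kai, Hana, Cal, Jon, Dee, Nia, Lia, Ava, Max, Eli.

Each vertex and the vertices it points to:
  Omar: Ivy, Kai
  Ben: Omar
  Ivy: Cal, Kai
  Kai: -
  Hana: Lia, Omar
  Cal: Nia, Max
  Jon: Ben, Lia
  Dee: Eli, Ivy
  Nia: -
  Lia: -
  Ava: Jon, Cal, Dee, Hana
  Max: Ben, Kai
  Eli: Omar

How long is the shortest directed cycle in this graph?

For each vertex v, BFS finds the shortest path from v back to v.
The shortest such closed walk is Cal → Max → Ben → Omar → Ivy → Cal, length 5.

5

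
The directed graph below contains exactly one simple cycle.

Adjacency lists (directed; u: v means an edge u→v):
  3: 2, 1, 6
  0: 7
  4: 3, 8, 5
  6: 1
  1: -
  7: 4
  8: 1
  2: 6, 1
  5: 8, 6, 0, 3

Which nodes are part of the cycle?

0, 4, 5, 7

DFS with gray/black marking from 4:
4 gray
  3 gray
    2 gray
      6 gray
        1 gray
        1 black
      6 black
      2→1: 1 black — skip
    2 black
    3→1: 1 black — skip
    3→6: 6 black — skip
  3 black
  8 gray
    8→1: 1 black — skip
  8 black
  5 gray
    5→8: 8 black — skip
    5→6: 6 black — skip
    0 gray
      7 gray
        7→4: 4 is gray → back edge
Back edge closes the cycle 4 → 5 → 0 → 7 → 4; its vertices are {0, 4, 5, 7}.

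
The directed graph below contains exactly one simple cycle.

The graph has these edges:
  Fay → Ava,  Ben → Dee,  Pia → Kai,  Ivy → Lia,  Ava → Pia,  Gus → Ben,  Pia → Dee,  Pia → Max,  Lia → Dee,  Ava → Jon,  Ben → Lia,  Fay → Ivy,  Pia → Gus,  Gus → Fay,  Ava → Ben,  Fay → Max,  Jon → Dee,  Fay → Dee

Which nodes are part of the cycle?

DFS with gray/black marking from Fay:
Fay gray
  Ava gray
    Pia gray
      Kai gray
      Kai black
      Gus gray
        Gus→Fay: Fay is gray → back edge
Back edge closes the cycle Fay → Ava → Pia → Gus → Fay; its vertices are {Ava, Fay, Gus, Pia}.

Ava, Fay, Gus, Pia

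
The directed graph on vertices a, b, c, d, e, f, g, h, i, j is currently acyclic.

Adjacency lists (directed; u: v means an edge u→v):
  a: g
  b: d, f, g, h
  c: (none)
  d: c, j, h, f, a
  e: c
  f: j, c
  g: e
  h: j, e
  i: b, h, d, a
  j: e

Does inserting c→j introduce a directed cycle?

Yes

Adding c→j creates a cycle iff j can already reach c.
Path from j: j → e → c.
So j → … → c → j is a cycle.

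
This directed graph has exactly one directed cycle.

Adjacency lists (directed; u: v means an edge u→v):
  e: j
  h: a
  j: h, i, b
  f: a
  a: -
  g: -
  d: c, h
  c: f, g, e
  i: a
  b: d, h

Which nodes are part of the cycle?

b, c, d, e, j

DFS with gray/black marking from c:
c gray
  f gray
    a gray
    a black
  f black
  g gray
  g black
  e gray
    j gray
      h gray
        h→a: a black — skip
      h black
      i gray
        i→a: a black — skip
      i black
      b gray
        d gray
          d→c: c is gray → back edge
Back edge closes the cycle c → e → j → b → d → c; its vertices are {b, c, d, e, j}.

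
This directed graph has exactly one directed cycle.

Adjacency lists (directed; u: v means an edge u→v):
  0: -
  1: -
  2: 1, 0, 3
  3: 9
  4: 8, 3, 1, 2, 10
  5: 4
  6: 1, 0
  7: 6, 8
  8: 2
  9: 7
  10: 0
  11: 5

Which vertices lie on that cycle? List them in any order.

DFS with gray/black marking from 8:
8 gray
  2 gray
    1 gray
    1 black
    0 gray
    0 black
    3 gray
      9 gray
        7 gray
          6 gray
            6→1: 1 black — skip
            6→0: 0 black — skip
          6 black
          7→8: 8 is gray → back edge
Back edge closes the cycle 8 → 2 → 3 → 9 → 7 → 8; its vertices are {2, 3, 7, 8, 9}.

2, 3, 7, 8, 9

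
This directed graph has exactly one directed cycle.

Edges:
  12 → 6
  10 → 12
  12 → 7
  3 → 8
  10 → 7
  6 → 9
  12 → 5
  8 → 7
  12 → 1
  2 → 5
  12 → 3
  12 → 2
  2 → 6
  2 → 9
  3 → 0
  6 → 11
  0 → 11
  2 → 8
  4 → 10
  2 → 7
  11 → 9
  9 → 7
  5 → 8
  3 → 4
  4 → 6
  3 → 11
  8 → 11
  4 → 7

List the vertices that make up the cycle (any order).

DFS with gray/black marking from 12:
12 gray
  2 gray
    8 gray
      11 gray
        9 gray
          7 gray
          7 black
        9 black
      11 black
      8→7: 7 black — skip
    8 black
    5 gray
      5→8: 8 black — skip
    5 black
    2→9: 9 black — skip
    6 gray
      6→9: 9 black — skip
      6→11: 11 black — skip
    6 black
    2→7: 7 black — skip
  2 black
  1 gray
  1 black
  12→6: 6 black — skip
  3 gray
    0 gray
      0→11: 11 black — skip
    0 black
    4 gray
      10 gray
        10→12: 12 is gray → back edge
Back edge closes the cycle 12 → 3 → 4 → 10 → 12; its vertices are {3, 4, 10, 12}.

3, 4, 10, 12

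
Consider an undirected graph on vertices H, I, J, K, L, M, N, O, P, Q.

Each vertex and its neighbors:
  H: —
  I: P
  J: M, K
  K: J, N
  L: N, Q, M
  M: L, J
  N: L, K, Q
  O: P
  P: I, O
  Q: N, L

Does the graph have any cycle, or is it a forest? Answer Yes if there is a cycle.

Yes

DFS, tracking each vertex's parent; an edge to a visited non-parent vertex closes a cycle.
Start from I:
visit I (parent –)
  visit P (parent I)
    P–I: parent, skip
    visit O (parent P)
      O–P: parent, skip
visit H (parent –)
visit J (parent –)
  visit M (parent J)
    visit L (parent M)
      visit N (parent L)
        N–L: parent, skip
        visit K (parent N)
          K–J: J visited and ≠ parent → cycle
Cycle: J – M – L – N – K – J.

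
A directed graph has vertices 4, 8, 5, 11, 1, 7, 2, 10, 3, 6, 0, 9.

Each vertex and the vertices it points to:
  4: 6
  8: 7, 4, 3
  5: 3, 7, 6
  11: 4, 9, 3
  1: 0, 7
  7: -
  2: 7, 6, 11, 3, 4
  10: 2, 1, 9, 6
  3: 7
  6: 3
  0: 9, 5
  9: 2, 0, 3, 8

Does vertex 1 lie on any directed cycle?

1 lies on a cycle iff there is a path from 1 back to itself.
Exploring from 1, it never reaches itself; equivalently, its strongly connected component is a singleton.

No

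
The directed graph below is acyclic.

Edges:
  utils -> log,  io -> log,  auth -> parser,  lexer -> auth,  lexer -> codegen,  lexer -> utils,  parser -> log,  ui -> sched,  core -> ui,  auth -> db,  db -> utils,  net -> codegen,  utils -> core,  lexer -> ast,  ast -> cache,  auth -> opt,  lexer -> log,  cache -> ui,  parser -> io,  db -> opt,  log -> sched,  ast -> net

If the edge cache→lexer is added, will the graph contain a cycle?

Adding cache→lexer creates a cycle iff lexer can already reach cache.
Path from lexer: lexer → ast → cache.
So lexer → … → cache → lexer is a cycle.

Yes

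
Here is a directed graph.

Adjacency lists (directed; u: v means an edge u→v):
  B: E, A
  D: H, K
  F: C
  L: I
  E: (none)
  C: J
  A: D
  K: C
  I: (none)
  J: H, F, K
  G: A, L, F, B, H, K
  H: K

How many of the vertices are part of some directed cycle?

5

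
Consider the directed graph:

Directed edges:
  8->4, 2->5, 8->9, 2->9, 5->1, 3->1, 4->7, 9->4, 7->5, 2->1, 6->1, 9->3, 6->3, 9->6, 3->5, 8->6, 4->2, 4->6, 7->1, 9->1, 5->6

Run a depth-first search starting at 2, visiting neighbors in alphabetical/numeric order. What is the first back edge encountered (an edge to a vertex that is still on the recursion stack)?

3→5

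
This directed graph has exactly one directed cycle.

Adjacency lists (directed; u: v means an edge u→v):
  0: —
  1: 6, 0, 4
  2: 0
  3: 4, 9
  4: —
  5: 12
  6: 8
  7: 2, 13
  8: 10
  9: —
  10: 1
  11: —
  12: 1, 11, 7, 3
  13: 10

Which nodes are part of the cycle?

DFS with gray/black marking from 1:
1 gray
  6 gray
    8 gray
      10 gray
        10→1: 1 is gray → back edge
Back edge closes the cycle 1 → 6 → 8 → 10 → 1; its vertices are {1, 6, 8, 10}.

1, 6, 8, 10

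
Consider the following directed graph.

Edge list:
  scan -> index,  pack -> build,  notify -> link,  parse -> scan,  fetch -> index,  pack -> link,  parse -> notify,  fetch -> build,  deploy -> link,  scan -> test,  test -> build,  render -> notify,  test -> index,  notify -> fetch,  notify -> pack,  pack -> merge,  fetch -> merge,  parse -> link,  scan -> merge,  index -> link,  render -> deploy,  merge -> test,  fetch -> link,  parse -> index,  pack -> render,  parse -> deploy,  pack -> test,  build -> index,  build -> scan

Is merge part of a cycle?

merge is on a cycle iff merge can reach itself via ≥1 edge.
merge → test → build → scan → merge — yes.

Yes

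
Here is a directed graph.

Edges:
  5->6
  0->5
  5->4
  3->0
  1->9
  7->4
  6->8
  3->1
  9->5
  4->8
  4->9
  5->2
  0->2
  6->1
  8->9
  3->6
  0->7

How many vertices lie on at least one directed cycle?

6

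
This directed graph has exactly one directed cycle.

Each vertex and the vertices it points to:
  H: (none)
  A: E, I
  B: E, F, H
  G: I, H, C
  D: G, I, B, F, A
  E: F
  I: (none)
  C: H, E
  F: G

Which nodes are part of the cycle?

C, E, F, G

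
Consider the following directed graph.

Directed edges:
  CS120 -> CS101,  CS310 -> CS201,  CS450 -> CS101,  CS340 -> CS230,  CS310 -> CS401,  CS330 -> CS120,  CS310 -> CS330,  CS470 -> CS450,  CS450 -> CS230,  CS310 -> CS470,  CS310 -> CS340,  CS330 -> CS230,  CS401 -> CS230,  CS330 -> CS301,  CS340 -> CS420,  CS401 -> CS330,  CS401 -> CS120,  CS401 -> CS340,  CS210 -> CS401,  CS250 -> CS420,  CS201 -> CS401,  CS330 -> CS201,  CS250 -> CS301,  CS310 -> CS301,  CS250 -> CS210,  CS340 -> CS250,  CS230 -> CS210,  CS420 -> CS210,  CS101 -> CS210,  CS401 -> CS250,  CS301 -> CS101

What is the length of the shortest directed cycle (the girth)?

3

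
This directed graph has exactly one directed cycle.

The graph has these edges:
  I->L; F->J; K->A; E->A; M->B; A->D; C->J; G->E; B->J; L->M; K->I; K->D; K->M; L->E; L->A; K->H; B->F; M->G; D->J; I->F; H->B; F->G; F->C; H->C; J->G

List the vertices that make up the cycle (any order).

A, D, E, G, J

DFS with gray/black marking from A:
A gray
  D gray
    J gray
      G gray
        E gray
          E→A: A is gray → back edge
Back edge closes the cycle A → D → J → G → E → A; its vertices are {A, D, E, G, J}.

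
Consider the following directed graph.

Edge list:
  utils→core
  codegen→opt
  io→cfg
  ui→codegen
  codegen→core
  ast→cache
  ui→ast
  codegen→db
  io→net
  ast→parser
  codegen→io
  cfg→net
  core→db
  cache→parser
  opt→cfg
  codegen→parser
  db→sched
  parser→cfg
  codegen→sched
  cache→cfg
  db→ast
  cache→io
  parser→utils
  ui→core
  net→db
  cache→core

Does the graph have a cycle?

Yes

DFS with white/gray/black marking, starting from db:
db gray
  sched gray
  sched black
  ast gray
    cache gray
      cfg gray
        net gray
          net→db: db is gray → back edge
Back edge found, so a cycle exists: db → ast → cache → cfg → net → db.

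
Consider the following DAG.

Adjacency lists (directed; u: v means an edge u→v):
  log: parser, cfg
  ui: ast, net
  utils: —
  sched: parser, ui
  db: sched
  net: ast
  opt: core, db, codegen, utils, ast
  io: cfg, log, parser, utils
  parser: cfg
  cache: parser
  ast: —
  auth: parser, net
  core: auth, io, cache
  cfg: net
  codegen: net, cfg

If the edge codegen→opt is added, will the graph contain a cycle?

Adding codegen→opt creates a cycle iff opt can already reach codegen.
Path from opt: opt → codegen.
So opt → … → codegen → opt is a cycle.

Yes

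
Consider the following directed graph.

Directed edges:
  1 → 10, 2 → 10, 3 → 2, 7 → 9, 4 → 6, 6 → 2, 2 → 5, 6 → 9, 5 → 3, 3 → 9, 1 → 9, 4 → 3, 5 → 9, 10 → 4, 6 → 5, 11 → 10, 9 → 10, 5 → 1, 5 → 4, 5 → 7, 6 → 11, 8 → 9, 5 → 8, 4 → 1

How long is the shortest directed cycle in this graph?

3

For each vertex v, BFS finds the shortest path from v back to v.
The shortest such closed walk is 6 → 5 → 4 → 6, length 3.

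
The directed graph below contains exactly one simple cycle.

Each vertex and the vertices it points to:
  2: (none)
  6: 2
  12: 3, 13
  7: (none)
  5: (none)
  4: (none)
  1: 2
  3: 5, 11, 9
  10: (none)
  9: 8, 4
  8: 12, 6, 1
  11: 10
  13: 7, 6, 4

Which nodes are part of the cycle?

DFS with gray/black marking from 12:
12 gray
  3 gray
    5 gray
    5 black
    11 gray
      10 gray
      10 black
    11 black
    9 gray
      8 gray
        8→12: 12 is gray → back edge
Back edge closes the cycle 12 → 3 → 9 → 8 → 12; its vertices are {3, 8, 9, 12}.

3, 8, 9, 12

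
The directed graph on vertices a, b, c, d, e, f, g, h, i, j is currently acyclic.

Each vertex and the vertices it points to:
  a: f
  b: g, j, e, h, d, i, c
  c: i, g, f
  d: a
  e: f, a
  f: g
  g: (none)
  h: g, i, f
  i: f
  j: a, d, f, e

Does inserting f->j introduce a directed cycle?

Yes

Adding f→j creates a cycle iff j can already reach f.
Path from j: j → f.
So j → … → f → j is a cycle.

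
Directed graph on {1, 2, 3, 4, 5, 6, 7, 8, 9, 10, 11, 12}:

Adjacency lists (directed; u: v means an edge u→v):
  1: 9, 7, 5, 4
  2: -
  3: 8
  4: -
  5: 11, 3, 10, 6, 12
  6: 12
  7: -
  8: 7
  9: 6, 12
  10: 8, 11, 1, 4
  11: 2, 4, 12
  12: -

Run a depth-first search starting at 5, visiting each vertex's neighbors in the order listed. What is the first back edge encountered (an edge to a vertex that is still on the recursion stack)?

DFS from 5 (visiting each vertex's neighbors in the order listed); mark gray on enter, black on exit:
5 gray
  11 gray
    2 gray
    2 black
    4 gray
    4 black
    12 gray
    12 black
  11 black
  3 gray
    8 gray
      7 gray
      7 black
    8 black
  3 black
  10 gray
    10→8: 8 black — skip
    10→11: 11 black — skip
    1 gray
      9 gray
        6 gray
          6→12: 12 black — skip
        6 black
        9→12: 12 black — skip
      9 black
      1→7: 7 black — skip
      1→5: 5 is gray → back edge
First back edge: 1 → 5.

1->5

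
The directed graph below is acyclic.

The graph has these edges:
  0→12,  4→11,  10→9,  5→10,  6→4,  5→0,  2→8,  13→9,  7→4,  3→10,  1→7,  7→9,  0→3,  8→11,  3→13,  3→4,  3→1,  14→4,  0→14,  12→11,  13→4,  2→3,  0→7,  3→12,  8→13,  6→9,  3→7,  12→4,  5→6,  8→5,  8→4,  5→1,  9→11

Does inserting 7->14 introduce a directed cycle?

No

Adding 7→14 creates a cycle iff 14 can already reach 7.
Explore from 14: no path reaches 7. The graph stays acyclic.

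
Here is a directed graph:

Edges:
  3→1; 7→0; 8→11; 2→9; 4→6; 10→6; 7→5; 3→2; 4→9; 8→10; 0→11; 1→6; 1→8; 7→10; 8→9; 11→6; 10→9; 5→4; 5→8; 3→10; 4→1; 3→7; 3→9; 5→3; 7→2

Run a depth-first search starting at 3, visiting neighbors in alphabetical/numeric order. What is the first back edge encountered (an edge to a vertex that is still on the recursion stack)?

5→3

DFS from 3 (visiting neighbors in alphabetical/numeric order); mark gray on enter, black on exit:
3 gray
  1 gray
    6 gray
    6 black
    8 gray
      9 gray
      9 black
      10 gray
        10→6: 6 black — skip
        10→9: 9 black — skip
      10 black
      11 gray
        11→6: 6 black — skip
      11 black
    8 black
  1 black
  2 gray
    2→9: 9 black — skip
  2 black
  7 gray
    0 gray
      0→11: 11 black — skip
    0 black
    7→2: 2 black — skip
    5 gray
      5→3: 3 is gray → back edge
First back edge: 5 → 3.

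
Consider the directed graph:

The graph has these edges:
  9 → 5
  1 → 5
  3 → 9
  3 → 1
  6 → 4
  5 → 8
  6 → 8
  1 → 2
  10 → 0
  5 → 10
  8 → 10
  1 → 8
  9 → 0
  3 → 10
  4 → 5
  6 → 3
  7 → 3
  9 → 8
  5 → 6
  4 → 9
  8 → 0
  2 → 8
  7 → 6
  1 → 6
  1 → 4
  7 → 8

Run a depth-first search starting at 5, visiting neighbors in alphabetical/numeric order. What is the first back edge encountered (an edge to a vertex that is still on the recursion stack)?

DFS from 5 (visiting neighbors in alphabetical/numeric order); mark gray on enter, black on exit:
5 gray
  6 gray
    3 gray
      1 gray
        2 gray
          8 gray
            0 gray
            0 black
            10 gray
              10→0: 0 black — skip
            10 black
          8 black
        2 black
        4 gray
          4→5: 5 is gray → back edge
First back edge: 4 → 5.

4->5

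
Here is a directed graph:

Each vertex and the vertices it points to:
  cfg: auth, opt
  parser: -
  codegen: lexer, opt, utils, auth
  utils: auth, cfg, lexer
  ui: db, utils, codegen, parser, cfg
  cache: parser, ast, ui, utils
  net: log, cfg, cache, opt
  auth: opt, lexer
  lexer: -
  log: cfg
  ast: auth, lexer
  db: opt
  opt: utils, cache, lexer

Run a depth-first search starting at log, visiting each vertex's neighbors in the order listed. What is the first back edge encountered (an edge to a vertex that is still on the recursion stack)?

utils→auth

DFS from log (visiting each vertex's neighbors in the order listed); mark gray on enter, black on exit:
log gray
  cfg gray
    auth gray
      opt gray
        utils gray
          utils→auth: auth is gray → back edge
First back edge: utils → auth.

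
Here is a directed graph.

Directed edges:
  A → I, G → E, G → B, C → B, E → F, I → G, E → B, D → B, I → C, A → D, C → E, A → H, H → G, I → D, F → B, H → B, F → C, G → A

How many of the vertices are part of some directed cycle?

A vertex is on a directed cycle iff it belongs to a strongly connected component of size ≥ 2 (or has a self-loop).
The vertices on cycles are {A, C, E, F, G, H, I} — 7 in total.

7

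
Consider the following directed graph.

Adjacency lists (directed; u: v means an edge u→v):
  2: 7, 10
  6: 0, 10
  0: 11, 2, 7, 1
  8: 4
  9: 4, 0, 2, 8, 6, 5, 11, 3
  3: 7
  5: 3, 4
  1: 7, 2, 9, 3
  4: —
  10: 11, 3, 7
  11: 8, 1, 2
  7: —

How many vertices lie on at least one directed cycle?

7

A vertex is on a directed cycle iff it belongs to a strongly connected component of size ≥ 2 (or has a self-loop).
The vertices on cycles are {0, 1, 2, 6, 9, 10, 11} — 7 in total.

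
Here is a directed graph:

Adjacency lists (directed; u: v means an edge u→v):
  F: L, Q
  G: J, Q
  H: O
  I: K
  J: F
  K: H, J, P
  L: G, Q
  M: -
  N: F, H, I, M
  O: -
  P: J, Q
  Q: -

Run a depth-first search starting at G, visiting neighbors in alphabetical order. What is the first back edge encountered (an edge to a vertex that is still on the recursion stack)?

L->G

DFS from G (visiting neighbors in alphabetical order); mark gray on enter, black on exit:
G gray
  J gray
    F gray
      L gray
        L→G: G is gray → back edge
First back edge: L → G.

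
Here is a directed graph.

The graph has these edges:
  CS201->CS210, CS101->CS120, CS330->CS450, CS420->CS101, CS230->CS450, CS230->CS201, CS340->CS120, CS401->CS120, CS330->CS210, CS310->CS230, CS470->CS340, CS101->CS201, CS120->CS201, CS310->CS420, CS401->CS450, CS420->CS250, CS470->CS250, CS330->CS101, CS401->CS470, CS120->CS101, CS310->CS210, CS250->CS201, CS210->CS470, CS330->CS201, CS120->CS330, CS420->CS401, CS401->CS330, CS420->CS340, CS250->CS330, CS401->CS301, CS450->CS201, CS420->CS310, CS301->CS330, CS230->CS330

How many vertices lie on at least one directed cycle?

11

A vertex is on a directed cycle iff it belongs to a strongly connected component of size ≥ 2 (or has a self-loop).
The vertices on cycles are {CS101, CS120, CS201, CS210, CS250, CS310, CS330, CS340, CS420, CS450, CS470} — 11 in total.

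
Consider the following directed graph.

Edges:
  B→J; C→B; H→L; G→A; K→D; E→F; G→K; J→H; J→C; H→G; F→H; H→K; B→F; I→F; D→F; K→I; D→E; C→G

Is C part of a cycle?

C is on a cycle iff C can reach itself via ≥1 edge.
C → B → J → C — yes.

Yes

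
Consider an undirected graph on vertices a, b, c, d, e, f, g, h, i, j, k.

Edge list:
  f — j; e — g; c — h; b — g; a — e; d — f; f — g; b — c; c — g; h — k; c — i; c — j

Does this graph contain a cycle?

DFS, tracking each vertex's parent; an edge to a visited non-parent vertex closes a cycle.
Start from k:
visit k (parent –)
  visit h (parent k)
    h–k: parent, skip
    visit c (parent h)
      visit g (parent c)
        g–c: parent, skip
        visit b (parent g)
          b–c: c visited and ≠ parent → cycle
Cycle: c – g – b – c.

Yes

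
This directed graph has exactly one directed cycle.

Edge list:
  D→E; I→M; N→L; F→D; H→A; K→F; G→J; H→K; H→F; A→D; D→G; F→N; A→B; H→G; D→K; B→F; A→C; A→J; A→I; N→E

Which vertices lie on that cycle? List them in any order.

DFS with gray/black marking from K:
K gray
  F gray
    N gray
      L gray
      L black
      E gray
      E black
    N black
    D gray
      D→E: E black — skip
      D→K: K is gray → back edge
Back edge closes the cycle K → F → D → K; its vertices are {D, F, K}.

D, F, K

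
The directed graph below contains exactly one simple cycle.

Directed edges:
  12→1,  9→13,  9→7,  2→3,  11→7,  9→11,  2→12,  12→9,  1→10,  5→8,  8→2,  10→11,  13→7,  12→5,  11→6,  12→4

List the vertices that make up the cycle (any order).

2, 5, 8, 12

DFS with gray/black marking from 12:
12 gray
  9 gray
    11 gray
      6 gray
      6 black
      7 gray
      7 black
    11 black
    13 gray
      13→7: 7 black — skip
    13 black
    9→7: 7 black — skip
  9 black
  5 gray
    8 gray
      2 gray
        3 gray
        3 black
        2→12: 12 is gray → back edge
Back edge closes the cycle 12 → 5 → 8 → 2 → 12; its vertices are {2, 5, 8, 12}.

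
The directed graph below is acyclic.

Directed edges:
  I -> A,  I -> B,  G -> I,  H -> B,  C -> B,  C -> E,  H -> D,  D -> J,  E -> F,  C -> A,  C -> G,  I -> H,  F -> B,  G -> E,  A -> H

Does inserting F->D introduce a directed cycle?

No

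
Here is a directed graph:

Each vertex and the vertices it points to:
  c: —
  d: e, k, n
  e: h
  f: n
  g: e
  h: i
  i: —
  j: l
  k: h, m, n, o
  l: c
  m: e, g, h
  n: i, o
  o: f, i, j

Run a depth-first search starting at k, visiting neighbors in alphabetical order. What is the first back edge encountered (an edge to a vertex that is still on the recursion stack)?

DFS from k (visiting neighbors in alphabetical order); mark gray on enter, black on exit:
k gray
  h gray
    i gray
    i black
  h black
  m gray
    e gray
      e→h: h black — skip
    e black
    g gray
      g→e: e black — skip
    g black
    m→h: h black — skip
  m black
  n gray
    n→i: i black — skip
    o gray
      f gray
        f→n: n is gray → back edge
First back edge: f → n.

f->n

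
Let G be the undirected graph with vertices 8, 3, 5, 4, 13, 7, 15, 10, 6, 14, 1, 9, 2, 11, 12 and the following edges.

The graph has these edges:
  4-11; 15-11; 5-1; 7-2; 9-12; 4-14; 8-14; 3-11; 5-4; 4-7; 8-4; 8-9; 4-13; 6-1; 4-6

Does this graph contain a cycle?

DFS, tracking each vertex's parent; an edge to a visited non-parent vertex closes a cycle.
Start from 13:
visit 13 (parent –)
  visit 4 (parent 13)
    visit 7 (parent 4)
      7–4: parent, skip
      visit 2 (parent 7)
        2–7: parent, skip
    4–13: parent, skip
    visit 6 (parent 4)
      6–4: parent, skip
      visit 1 (parent 6)
        visit 5 (parent 1)
          5–1: parent, skip
          5–4: 4 visited and ≠ parent → cycle
Cycle: 4 – 6 – 1 – 5 – 4.

Yes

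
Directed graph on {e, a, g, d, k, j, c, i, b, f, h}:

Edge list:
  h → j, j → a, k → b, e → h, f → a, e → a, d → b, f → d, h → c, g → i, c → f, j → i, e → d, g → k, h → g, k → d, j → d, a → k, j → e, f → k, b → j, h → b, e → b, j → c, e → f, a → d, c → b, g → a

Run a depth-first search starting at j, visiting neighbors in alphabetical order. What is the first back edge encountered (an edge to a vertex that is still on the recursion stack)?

b->j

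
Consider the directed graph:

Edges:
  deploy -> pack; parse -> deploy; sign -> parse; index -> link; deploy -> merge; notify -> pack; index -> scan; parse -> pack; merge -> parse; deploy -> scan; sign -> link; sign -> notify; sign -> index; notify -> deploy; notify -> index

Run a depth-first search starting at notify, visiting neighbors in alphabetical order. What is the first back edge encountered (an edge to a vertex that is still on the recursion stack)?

parse->deploy

DFS from notify (visiting neighbors in alphabetical order); mark gray on enter, black on exit:
notify gray
  deploy gray
    merge gray
      parse gray
        parse→deploy: deploy is gray → back edge
First back edge: parse → deploy.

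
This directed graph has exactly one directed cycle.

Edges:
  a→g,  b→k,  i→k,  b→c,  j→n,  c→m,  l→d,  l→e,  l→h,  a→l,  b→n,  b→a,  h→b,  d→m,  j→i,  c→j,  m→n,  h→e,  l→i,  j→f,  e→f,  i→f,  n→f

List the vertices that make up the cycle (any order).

a, b, h, l

DFS with gray/black marking from l:
l gray
  h gray
    b gray
      c gray
        m gray
          n gray
            f gray
            f black
          n black
        m black
        j gray
          j→f: f black — skip
          i gray
            i→f: f black — skip
            k gray
            k black
          i black
          j→n: n black — skip
        j black
      c black
      a gray
        g gray
        g black
        a→l: l is gray → back edge
Back edge closes the cycle l → h → b → a → l; its vertices are {a, b, h, l}.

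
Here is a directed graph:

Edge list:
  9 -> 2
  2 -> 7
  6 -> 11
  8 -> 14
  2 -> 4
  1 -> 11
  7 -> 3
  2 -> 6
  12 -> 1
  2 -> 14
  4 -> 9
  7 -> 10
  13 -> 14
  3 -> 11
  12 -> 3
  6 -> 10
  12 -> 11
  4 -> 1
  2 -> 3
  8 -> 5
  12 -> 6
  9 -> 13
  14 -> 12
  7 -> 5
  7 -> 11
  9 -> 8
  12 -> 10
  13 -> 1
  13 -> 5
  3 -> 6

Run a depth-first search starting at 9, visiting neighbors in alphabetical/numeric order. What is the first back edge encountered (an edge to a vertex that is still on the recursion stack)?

DFS from 9 (visiting neighbors in alphabetical/numeric order); mark gray on enter, black on exit:
9 gray
  2 gray
    3 gray
      6 gray
        10 gray
        10 black
        11 gray
        11 black
      6 black
      3→11: 11 black — skip
    3 black
    4 gray
      1 gray
        1→11: 11 black — skip
      1 black
      4→9: 9 is gray → back edge
First back edge: 4 → 9.

4->9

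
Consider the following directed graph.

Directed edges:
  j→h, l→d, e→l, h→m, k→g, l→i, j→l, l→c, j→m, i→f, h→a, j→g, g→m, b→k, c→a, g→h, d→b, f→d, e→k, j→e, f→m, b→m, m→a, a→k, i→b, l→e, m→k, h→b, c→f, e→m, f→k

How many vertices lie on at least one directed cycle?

8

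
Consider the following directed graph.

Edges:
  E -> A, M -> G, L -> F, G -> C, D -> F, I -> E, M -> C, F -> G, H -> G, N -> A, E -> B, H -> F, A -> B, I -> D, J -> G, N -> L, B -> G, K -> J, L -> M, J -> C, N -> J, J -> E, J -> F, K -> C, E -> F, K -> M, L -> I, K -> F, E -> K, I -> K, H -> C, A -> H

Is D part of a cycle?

D lies on a cycle iff there is a path from D back to itself.
Exploring from D, it never reaches itself; equivalently, its strongly connected component is a singleton.

No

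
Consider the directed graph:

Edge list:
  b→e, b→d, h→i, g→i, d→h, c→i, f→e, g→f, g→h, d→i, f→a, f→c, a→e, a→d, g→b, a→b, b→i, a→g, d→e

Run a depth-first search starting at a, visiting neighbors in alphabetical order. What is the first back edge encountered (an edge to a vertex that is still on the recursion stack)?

f→a

DFS from a (visiting neighbors in alphabetical order); mark gray on enter, black on exit:
a gray
  b gray
    d gray
      e gray
      e black
      h gray
        i gray
        i black
      h black
      d→i: i black — skip
    d black
    b→e: e black — skip
    b→i: i black — skip
  b black
  a→d: d black — skip
  a→e: e black — skip
  g gray
    g→b: b black — skip
    f gray
      f→a: a is gray → back edge
First back edge: f → a.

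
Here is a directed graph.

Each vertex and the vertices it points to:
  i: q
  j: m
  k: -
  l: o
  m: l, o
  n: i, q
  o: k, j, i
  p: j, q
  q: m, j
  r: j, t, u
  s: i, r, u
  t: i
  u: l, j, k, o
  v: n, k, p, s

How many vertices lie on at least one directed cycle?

A vertex is on a directed cycle iff it belongs to a strongly connected component of size ≥ 2 (or has a self-loop).
The vertices on cycles are {i, j, l, m, o, q} — 6 in total.

6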